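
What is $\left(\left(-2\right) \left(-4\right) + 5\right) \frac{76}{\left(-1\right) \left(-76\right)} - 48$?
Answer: $-35$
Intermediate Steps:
$\left(\left(-2\right) \left(-4\right) + 5\right) \frac{76}{\left(-1\right) \left(-76\right)} - 48 = \left(8 + 5\right) \frac{76}{76} - 48 = 13 \cdot 76 \cdot \frac{1}{76} - 48 = 13 \cdot 1 - 48 = 13 - 48 = -35$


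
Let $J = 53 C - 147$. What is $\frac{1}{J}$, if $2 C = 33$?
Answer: $\frac{2}{1455} \approx 0.0013746$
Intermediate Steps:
$C = \frac{33}{2}$ ($C = \frac{1}{2} \cdot 33 = \frac{33}{2} \approx 16.5$)
$J = \frac{1455}{2}$ ($J = 53 \cdot \frac{33}{2} - 147 = \frac{1749}{2} - 147 = \frac{1455}{2} \approx 727.5$)
$\frac{1}{J} = \frac{1}{\frac{1455}{2}} = \frac{2}{1455}$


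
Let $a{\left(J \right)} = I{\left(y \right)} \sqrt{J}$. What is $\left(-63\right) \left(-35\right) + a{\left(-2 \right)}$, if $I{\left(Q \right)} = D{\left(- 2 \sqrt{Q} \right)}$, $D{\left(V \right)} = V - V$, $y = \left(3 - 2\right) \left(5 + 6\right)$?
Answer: $2205$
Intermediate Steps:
$y = 11$ ($y = 1 \cdot 11 = 11$)
$D{\left(V \right)} = 0$
$I{\left(Q \right)} = 0$
$a{\left(J \right)} = 0$ ($a{\left(J \right)} = 0 \sqrt{J} = 0$)
$\left(-63\right) \left(-35\right) + a{\left(-2 \right)} = \left(-63\right) \left(-35\right) + 0 = 2205 + 0 = 2205$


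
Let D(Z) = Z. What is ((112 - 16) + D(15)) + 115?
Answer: 226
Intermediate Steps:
((112 - 16) + D(15)) + 115 = ((112 - 16) + 15) + 115 = (96 + 15) + 115 = 111 + 115 = 226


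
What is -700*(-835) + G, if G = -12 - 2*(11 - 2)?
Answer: 584470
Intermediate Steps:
G = -30 (G = -12 - 2*9 = -12 - 18 = -30)
-700*(-835) + G = -700*(-835) - 30 = 584500 - 30 = 584470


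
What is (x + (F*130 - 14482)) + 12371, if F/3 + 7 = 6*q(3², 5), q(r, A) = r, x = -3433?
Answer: 12786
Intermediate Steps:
F = 141 (F = -21 + 3*(6*3²) = -21 + 3*(6*9) = -21 + 3*54 = -21 + 162 = 141)
(x + (F*130 - 14482)) + 12371 = (-3433 + (141*130 - 14482)) + 12371 = (-3433 + (18330 - 14482)) + 12371 = (-3433 + 3848) + 12371 = 415 + 12371 = 12786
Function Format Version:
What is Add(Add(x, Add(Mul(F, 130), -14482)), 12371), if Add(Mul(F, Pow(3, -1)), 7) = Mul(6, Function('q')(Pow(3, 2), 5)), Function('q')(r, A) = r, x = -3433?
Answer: 12786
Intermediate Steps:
F = 141 (F = Add(-21, Mul(3, Mul(6, Pow(3, 2)))) = Add(-21, Mul(3, Mul(6, 9))) = Add(-21, Mul(3, 54)) = Add(-21, 162) = 141)
Add(Add(x, Add(Mul(F, 130), -14482)), 12371) = Add(Add(-3433, Add(Mul(141, 130), -14482)), 12371) = Add(Add(-3433, Add(18330, -14482)), 12371) = Add(Add(-3433, 3848), 12371) = Add(415, 12371) = 12786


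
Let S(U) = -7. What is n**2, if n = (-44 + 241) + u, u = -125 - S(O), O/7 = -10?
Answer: 6241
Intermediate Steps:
O = -70 (O = 7*(-10) = -70)
u = -118 (u = -125 - 1*(-7) = -125 + 7 = -118)
n = 79 (n = (-44 + 241) - 118 = 197 - 118 = 79)
n**2 = 79**2 = 6241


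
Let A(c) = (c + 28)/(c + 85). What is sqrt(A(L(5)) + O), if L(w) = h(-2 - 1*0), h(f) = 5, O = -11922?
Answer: I*sqrt(10729470)/30 ≈ 109.19*I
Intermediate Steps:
L(w) = 5
A(c) = (28 + c)/(85 + c)
sqrt(A(L(5)) + O) = sqrt((28 + 5)/(85 + 5) - 11922) = sqrt(33/90 - 11922) = sqrt((1/90)*33 - 11922) = sqrt(11/30 - 11922) = sqrt(-357649/30) = I*sqrt(10729470)/30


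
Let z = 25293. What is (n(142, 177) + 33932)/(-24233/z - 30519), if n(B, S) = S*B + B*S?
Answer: -21296706/7719413 ≈ -2.7589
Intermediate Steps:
n(B, S) = 2*B*S (n(B, S) = B*S + B*S = 2*B*S)
(n(142, 177) + 33932)/(-24233/z - 30519) = (2*142*177 + 33932)/(-24233/25293 - 30519) = (50268 + 33932)/(-24233*1/25293 - 30519) = 84200/(-24233/25293 - 30519) = 84200/(-771941300/25293) = 84200*(-25293/771941300) = -21296706/7719413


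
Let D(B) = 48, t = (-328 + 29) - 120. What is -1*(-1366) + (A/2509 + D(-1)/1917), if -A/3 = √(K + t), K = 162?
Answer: 872890/639 - 3*I*√257/2509 ≈ 1366.0 - 0.019168*I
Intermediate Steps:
t = -419 (t = -299 - 120 = -419)
A = -3*I*√257 (A = -3*√(162 - 419) = -3*I*√257 ≈ -48.094*I)
-1*(-1366) + (A/2509 + D(-1)/1917) = -1*(-1366) + (-3*I*√257/2509 + 48/1917) = 1366 + (-3*I*√257*(1/2509) + 48*(1/1917)) = 1366 + (-3*I*√257/2509 + 16/639) = 1366 + (16/639 - 3*I*√257/2509) = 872890/639 - 3*I*√257/2509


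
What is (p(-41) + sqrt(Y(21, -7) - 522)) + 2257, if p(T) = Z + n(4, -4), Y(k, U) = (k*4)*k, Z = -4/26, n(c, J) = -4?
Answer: 29287/13 + 3*sqrt(138) ≈ 2288.1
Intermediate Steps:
Z = -2/13 (Z = -4*1/26 = -2/13 ≈ -0.15385)
Y(k, U) = 4*k**2 (Y(k, U) = (4*k)*k = 4*k**2)
p(T) = -54/13 (p(T) = -2/13 - 4 = -54/13)
(p(-41) + sqrt(Y(21, -7) - 522)) + 2257 = (-54/13 + sqrt(4*21**2 - 522)) + 2257 = (-54/13 + sqrt(4*441 - 522)) + 2257 = (-54/13 + sqrt(1764 - 522)) + 2257 = (-54/13 + sqrt(1242)) + 2257 = (-54/13 + 3*sqrt(138)) + 2257 = 29287/13 + 3*sqrt(138)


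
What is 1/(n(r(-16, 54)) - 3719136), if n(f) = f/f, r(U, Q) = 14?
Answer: -1/3719135 ≈ -2.6888e-7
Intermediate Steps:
n(f) = 1
1/(n(r(-16, 54)) - 3719136) = 1/(1 - 3719136) = 1/(-3719135) = -1/3719135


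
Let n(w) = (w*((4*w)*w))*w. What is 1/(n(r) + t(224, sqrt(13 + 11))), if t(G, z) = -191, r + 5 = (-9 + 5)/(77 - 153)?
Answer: 130321/287408273 ≈ 0.00045343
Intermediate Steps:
r = -94/19 (r = -5 + (-9 + 5)/(77 - 153) = -5 - 4/(-76) = -5 - 4*(-1/76) = -5 + 1/19 = -94/19 ≈ -4.9474)
n(w) = 4*w**4 (n(w) = (w*(4*w**2))*w = (4*w**3)*w = 4*w**4)
1/(n(r) + t(224, sqrt(13 + 11))) = 1/(4*(-94/19)**4 - 191) = 1/(4*(78074896/130321) - 191) = 1/(312299584/130321 - 191) = 1/(287408273/130321) = 130321/287408273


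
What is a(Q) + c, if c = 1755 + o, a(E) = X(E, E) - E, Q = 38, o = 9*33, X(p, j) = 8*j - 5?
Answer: 2313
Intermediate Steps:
X(p, j) = -5 + 8*j
o = 297
a(E) = -5 + 7*E (a(E) = (-5 + 8*E) - E = -5 + 7*E)
c = 2052 (c = 1755 + 297 = 2052)
a(Q) + c = (-5 + 7*38) + 2052 = (-5 + 266) + 2052 = 261 + 2052 = 2313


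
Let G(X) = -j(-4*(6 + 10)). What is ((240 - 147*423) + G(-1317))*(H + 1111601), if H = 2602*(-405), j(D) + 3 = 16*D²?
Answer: -7366849934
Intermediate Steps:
j(D) = -3 + 16*D²
H = -1053810
G(X) = -65533 (G(X) = -(-3 + 16*(-4*(6 + 10))²) = -(-3 + 16*(-4*16)²) = -(-3 + 16*(-64)²) = -(-3 + 16*4096) = -(-3 + 65536) = -1*65533 = -65533)
((240 - 147*423) + G(-1317))*(H + 1111601) = ((240 - 147*423) - 65533)*(-1053810 + 1111601) = ((240 - 62181) - 65533)*57791 = (-61941 - 65533)*57791 = -127474*57791 = -7366849934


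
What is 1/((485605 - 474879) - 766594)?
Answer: -1/755868 ≈ -1.3230e-6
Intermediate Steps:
1/((485605 - 474879) - 766594) = 1/(10726 - 766594) = 1/(-755868) = -1/755868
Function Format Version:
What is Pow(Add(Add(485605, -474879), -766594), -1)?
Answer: Rational(-1, 755868) ≈ -1.3230e-6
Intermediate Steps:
Pow(Add(Add(485605, -474879), -766594), -1) = Pow(Add(10726, -766594), -1) = Pow(-755868, -1) = Rational(-1, 755868)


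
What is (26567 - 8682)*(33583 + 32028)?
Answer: 1173452735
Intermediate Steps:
(26567 - 8682)*(33583 + 32028) = 17885*65611 = 1173452735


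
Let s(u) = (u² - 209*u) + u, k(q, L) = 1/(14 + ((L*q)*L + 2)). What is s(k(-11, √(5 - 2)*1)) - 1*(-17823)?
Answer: 5154384/289 ≈ 17835.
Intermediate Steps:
k(q, L) = 1/(16 + q*L²) (k(q, L) = 1/(14 + (q*L² + 2)) = 1/(14 + (2 + q*L²)) = 1/(16 + q*L²))
s(u) = u² - 208*u
s(k(-11, √(5 - 2)*1)) - 1*(-17823) = (-208 + 1/(16 - 11*(√(5 - 2)*1)²))/(16 - 11*(√(5 - 2)*1)²) - 1*(-17823) = (-208 + 1/(16 - 11*(√3*1)²))/(16 - 11*(√3*1)²) + 17823 = (-208 + 1/(16 - 11*(√3)²))/(16 - 11*(√3)²) + 17823 = (-208 + 1/(16 - 11*3))/(16 - 11*3) + 17823 = (-208 + 1/(16 - 33))/(16 - 33) + 17823 = (-208 + 1/(-17))/(-17) + 17823 = -(-208 - 1/17)/17 + 17823 = -1/17*(-3537/17) + 17823 = 3537/289 + 17823 = 5154384/289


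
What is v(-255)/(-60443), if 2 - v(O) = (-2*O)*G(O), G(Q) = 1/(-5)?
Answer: -104/60443 ≈ -0.0017206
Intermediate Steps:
G(Q) = -1/5
v(O) = 2 - 2*O/5 (v(O) = 2 - (-2*O)*(-1)/5 = 2 - 2*O/5)
v(-255)/(-60443) = (2 - 2/5*(-255))/(-60443) = (2 + 102)*(-1/60443) = 104*(-1/60443) = -104/60443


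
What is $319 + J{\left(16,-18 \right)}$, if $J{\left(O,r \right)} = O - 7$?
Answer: $328$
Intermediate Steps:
$J{\left(O,r \right)} = -7 + O$
$319 + J{\left(16,-18 \right)} = 319 + \left(-7 + 16\right) = 319 + 9 = 328$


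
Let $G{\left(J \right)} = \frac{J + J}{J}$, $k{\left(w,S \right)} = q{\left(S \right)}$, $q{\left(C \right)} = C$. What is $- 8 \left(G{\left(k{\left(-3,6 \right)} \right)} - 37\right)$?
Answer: $280$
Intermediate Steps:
$k{\left(w,S \right)} = S$
$G{\left(J \right)} = 2$ ($G{\left(J \right)} = \frac{2 J}{J} = 2$)
$- 8 \left(G{\left(k{\left(-3,6 \right)} \right)} - 37\right) = - 8 \left(2 - 37\right) = \left(-8\right) \left(-35\right) = 280$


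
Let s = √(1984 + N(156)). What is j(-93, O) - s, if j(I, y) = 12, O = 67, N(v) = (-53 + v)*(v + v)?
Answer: 12 - 2*√8530 ≈ -172.72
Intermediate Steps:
N(v) = 2*v*(-53 + v) (N(v) = (-53 + v)*(2*v) = 2*v*(-53 + v))
s = 2*√8530 (s = √(1984 + 2*156*(-53 + 156)) = √(1984 + 2*156*103) = √(1984 + 32136) = √34120 = 2*√8530 ≈ 184.72)
j(-93, O) - s = 12 - 2*√8530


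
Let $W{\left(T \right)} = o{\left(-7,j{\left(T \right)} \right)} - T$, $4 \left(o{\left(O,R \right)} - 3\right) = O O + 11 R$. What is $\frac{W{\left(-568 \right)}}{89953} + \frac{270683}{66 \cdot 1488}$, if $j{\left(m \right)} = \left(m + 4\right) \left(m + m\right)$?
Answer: $\frac{197442238403}{8834104224} \approx 22.35$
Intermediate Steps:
$j{\left(m \right)} = 2 m \left(4 + m\right)$ ($j{\left(m \right)} = \left(4 + m\right) 2 m = 2 m \left(4 + m\right)$)
$o{\left(O,R \right)} = 3 + \frac{O^{2}}{4} + \frac{11 R}{4}$ ($o{\left(O,R \right)} = 3 + \frac{O O + 11 R}{4} = 3 + \frac{O^{2} + 11 R}{4} = 3 + \left(\frac{O^{2}}{4} + \frac{11 R}{4}\right) = 3 + \frac{O^{2}}{4} + \frac{11 R}{4}$)
$W{\left(T \right)} = \frac{61}{4} - T + \frac{11 T \left(4 + T\right)}{2}$ ($W{\left(T \right)} = \left(3 + \frac{\left(-7\right)^{2}}{4} + \frac{11 \cdot 2 T \left(4 + T\right)}{4}\right) - T = \left(3 + \frac{1}{4} \cdot 49 + \frac{11 T \left(4 + T\right)}{2}\right) - T = \left(3 + \frac{49}{4} + \frac{11 T \left(4 + T\right)}{2}\right) - T = \left(\frac{61}{4} + \frac{11 T \left(4 + T\right)}{2}\right) - T = \frac{61}{4} - T + \frac{11 T \left(4 + T\right)}{2}$)
$\frac{W{\left(-568 \right)}}{89953} + \frac{270683}{66 \cdot 1488} = \frac{\frac{61}{4} + 21 \left(-568\right) + \frac{11 \left(-568\right)^{2}}{2}}{89953} + \frac{270683}{66 \cdot 1488} = \left(\frac{61}{4} - 11928 + \frac{11}{2} \cdot 322624\right) \frac{1}{89953} + \frac{270683}{98208} = \left(\frac{61}{4} - 11928 + 1774432\right) \frac{1}{89953} + 270683 \cdot \frac{1}{98208} = \frac{7050077}{4} \cdot \frac{1}{89953} + \frac{270683}{98208} = \frac{7050077}{359812} + \frac{270683}{98208} = \frac{197442238403}{8834104224}$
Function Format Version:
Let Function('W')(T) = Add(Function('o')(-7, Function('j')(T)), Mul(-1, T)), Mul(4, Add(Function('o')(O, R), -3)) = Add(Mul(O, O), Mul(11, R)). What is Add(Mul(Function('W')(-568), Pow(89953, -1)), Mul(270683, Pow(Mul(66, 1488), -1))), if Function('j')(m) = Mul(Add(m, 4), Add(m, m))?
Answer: Rational(197442238403, 8834104224) ≈ 22.350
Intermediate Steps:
Function('j')(m) = Mul(2, m, Add(4, m)) (Function('j')(m) = Mul(Add(4, m), Mul(2, m)) = Mul(2, m, Add(4, m)))
Function('o')(O, R) = Add(3, Mul(Rational(1, 4), Pow(O, 2)), Mul(Rational(11, 4), R)) (Function('o')(O, R) = Add(3, Mul(Rational(1, 4), Add(Mul(O, O), Mul(11, R)))) = Add(3, Mul(Rational(1, 4), Add(Pow(O, 2), Mul(11, R)))) = Add(3, Add(Mul(Rational(1, 4), Pow(O, 2)), Mul(Rational(11, 4), R))) = Add(3, Mul(Rational(1, 4), Pow(O, 2)), Mul(Rational(11, 4), R)))
Function('W')(T) = Add(Rational(61, 4), Mul(-1, T), Mul(Rational(11, 2), T, Add(4, T))) (Function('W')(T) = Add(Add(3, Mul(Rational(1, 4), Pow(-7, 2)), Mul(Rational(11, 4), Mul(2, T, Add(4, T)))), Mul(-1, T)) = Add(Add(3, Mul(Rational(1, 4), 49), Mul(Rational(11, 2), T, Add(4, T))), Mul(-1, T)) = Add(Add(3, Rational(49, 4), Mul(Rational(11, 2), T, Add(4, T))), Mul(-1, T)) = Add(Add(Rational(61, 4), Mul(Rational(11, 2), T, Add(4, T))), Mul(-1, T)) = Add(Rational(61, 4), Mul(-1, T), Mul(Rational(11, 2), T, Add(4, T))))
Add(Mul(Function('W')(-568), Pow(89953, -1)), Mul(270683, Pow(Mul(66, 1488), -1))) = Add(Mul(Add(Rational(61, 4), Mul(21, -568), Mul(Rational(11, 2), Pow(-568, 2))), Pow(89953, -1)), Mul(270683, Pow(Mul(66, 1488), -1))) = Add(Mul(Add(Rational(61, 4), -11928, Mul(Rational(11, 2), 322624)), Rational(1, 89953)), Mul(270683, Pow(98208, -1))) = Add(Mul(Add(Rational(61, 4), -11928, 1774432), Rational(1, 89953)), Mul(270683, Rational(1, 98208))) = Add(Mul(Rational(7050077, 4), Rational(1, 89953)), Rational(270683, 98208)) = Add(Rational(7050077, 359812), Rational(270683, 98208)) = Rational(197442238403, 8834104224)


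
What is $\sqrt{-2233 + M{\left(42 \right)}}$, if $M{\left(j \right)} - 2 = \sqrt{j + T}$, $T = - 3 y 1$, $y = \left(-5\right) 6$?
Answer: $\sqrt{-2231 + 2 \sqrt{33}} \approx 47.112 i$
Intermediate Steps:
$y = -30$
$T = 90$ ($T = \left(-3\right) \left(-30\right) 1 = 90 \cdot 1 = 90$)
$M{\left(j \right)} = 2 + \sqrt{90 + j}$ ($M{\left(j \right)} = 2 + \sqrt{j + 90} = 2 + \sqrt{90 + j}$)
$\sqrt{-2233 + M{\left(42 \right)}} = \sqrt{-2233 + \left(2 + \sqrt{90 + 42}\right)} = \sqrt{-2233 + \left(2 + \sqrt{132}\right)} = \sqrt{-2233 + \left(2 + 2 \sqrt{33}\right)} = \sqrt{-2231 + 2 \sqrt{33}}$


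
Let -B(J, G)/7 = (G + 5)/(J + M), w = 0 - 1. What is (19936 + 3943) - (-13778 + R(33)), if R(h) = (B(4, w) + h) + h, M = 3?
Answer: 37595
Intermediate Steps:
w = -1
B(J, G) = -7*(5 + G)/(3 + J) (B(J, G) = -7*(G + 5)/(J + 3) = -7*(5 + G)/(3 + J))
R(h) = -4 + 2*h (R(h) = (7*(-5 - 1*(-1))/(3 + 4) + h) + h = (7*(-5 + 1)/7 + h) + h = (7*(1/7)*(-4) + h) + h = (-4 + h) + h = -4 + 2*h)
(19936 + 3943) - (-13778 + R(33)) = (19936 + 3943) - (-13778 + (-4 + 2*33)) = 23879 - (-13778 + (-4 + 66)) = 23879 - (-13778 + 62) = 23879 - 1*(-13716) = 23879 + 13716 = 37595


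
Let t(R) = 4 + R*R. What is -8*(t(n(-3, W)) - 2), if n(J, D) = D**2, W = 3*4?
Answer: -165904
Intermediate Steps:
W = 12
t(R) = 4 + R**2
-8*(t(n(-3, W)) - 2) = -8*((4 + (12**2)**2) - 2) = -8*((4 + 144**2) - 2) = -8*((4 + 20736) - 2) = -8*(20740 - 2) = -8*20738 = -165904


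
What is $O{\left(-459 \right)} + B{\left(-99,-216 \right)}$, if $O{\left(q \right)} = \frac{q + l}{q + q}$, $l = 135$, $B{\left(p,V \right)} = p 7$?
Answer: $- \frac{11775}{17} \approx -692.65$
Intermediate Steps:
$B{\left(p,V \right)} = 7 p$
$O{\left(q \right)} = \frac{135 + q}{2 q}$ ($O{\left(q \right)} = \frac{q + 135}{q + q} = \frac{135 + q}{2 q}$)
$O{\left(-459 \right)} + B{\left(-99,-216 \right)} = \frac{135 - 459}{2 \left(-459\right)} + 7 \left(-99\right) = \frac{1}{2} \left(- \frac{1}{459}\right) \left(-324\right) - 693 = \frac{6}{17} - 693 = - \frac{11775}{17}$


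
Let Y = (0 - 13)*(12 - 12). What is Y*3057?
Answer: 0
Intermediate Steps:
Y = 0 (Y = -13*0 = 0)
Y*3057 = 0*3057 = 0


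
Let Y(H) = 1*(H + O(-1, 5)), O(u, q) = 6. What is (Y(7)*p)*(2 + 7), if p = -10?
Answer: -1170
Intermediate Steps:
Y(H) = 6 + H (Y(H) = 1*(H + 6) = 1*(6 + H) = 6 + H)
(Y(7)*p)*(2 + 7) = ((6 + 7)*(-10))*(2 + 7) = (13*(-10))*9 = -130*9 = -1170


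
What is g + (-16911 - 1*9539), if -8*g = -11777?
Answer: -199823/8 ≈ -24978.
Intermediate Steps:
g = 11777/8 (g = -⅛*(-11777) = 11777/8 ≈ 1472.1)
g + (-16911 - 1*9539) = 11777/8 + (-16911 - 1*9539) = 11777/8 + (-16911 - 9539) = 11777/8 - 26450 = -199823/8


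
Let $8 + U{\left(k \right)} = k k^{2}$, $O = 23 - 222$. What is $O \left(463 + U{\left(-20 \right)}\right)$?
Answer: $1501455$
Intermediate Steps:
$O = -199$
$U{\left(k \right)} = -8 + k^{3}$ ($U{\left(k \right)} = -8 + k k^{2} = -8 + k^{3}$)
$O \left(463 + U{\left(-20 \right)}\right) = - 199 \left(463 + \left(-8 + \left(-20\right)^{3}\right)\right) = - 199 \left(463 - 8008\right) = \left(-199\right) \left(-7545\right) = 1501455$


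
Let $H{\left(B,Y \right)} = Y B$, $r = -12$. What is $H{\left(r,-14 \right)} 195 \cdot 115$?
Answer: $3767400$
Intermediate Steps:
$H{\left(B,Y \right)} = B Y$
$H{\left(r,-14 \right)} 195 \cdot 115 = \left(-12\right) \left(-14\right) 195 \cdot 115 = 168 \cdot 195 \cdot 115 = 32760 \cdot 115 = 3767400$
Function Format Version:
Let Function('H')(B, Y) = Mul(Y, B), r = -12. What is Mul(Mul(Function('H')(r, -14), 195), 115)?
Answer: 3767400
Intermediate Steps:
Function('H')(B, Y) = Mul(B, Y)
Mul(Mul(Function('H')(r, -14), 195), 115) = Mul(Mul(Mul(-12, -14), 195), 115) = Mul(Mul(168, 195), 115) = Mul(32760, 115) = 3767400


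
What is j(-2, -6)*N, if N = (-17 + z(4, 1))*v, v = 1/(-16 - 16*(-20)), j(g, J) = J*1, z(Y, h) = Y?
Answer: 39/320 ≈ 0.12188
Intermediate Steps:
j(g, J) = J
v = 1/640 (v = -1/20/(-32) = -1/32*(-1/20) = 1/640 ≈ 0.0015625)
N = -13/640 (N = (-17 + 4)*(1/640) = -13*1/640 = -13/640 ≈ -0.020312)
j(-2, -6)*N = -6*(-13/640) = 39/320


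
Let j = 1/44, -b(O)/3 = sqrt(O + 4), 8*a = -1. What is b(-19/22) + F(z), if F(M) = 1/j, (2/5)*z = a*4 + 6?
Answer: 44 - 3*sqrt(1518)/22 ≈ 38.687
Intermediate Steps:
a = -1/8 (a = (1/8)*(-1) = -1/8 ≈ -0.12500)
b(O) = -3*sqrt(4 + O) (b(O) = -3*sqrt(O + 4) = -3*sqrt(4 + O))
j = 1/44 ≈ 0.022727
z = 55/4 (z = 5*(-1/8*4 + 6)/2 = 5*(-1/2 + 6)/2 = (5/2)*(11/2) = 55/4 ≈ 13.750)
F(M) = 44 (F(M) = 1/(1/44) = 44)
b(-19/22) + F(z) = -3*sqrt(4 - 19/22) + 44 = -3*sqrt(1518)/22 + 44 = 44 - 3*sqrt(1518)/22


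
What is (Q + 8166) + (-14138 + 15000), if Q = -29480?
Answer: -20452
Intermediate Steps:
(Q + 8166) + (-14138 + 15000) = (-29480 + 8166) + (-14138 + 15000) = -21314 + 862 = -20452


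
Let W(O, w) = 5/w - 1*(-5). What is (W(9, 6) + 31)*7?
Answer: 1547/6 ≈ 257.83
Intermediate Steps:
W(O, w) = 5 + 5/w (W(O, w) = 5/w + 5 = 5 + 5/w)
(W(9, 6) + 31)*7 = ((5 + 5/6) + 31)*7 = ((5 + 5*(⅙)) + 31)*7 = ((5 + ⅚) + 31)*7 = (35/6 + 31)*7 = (221/6)*7 = 1547/6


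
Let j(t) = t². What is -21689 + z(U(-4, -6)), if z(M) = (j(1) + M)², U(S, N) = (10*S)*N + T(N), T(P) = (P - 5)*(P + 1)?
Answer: 65927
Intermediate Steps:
T(P) = (1 + P)*(-5 + P) (T(P) = (-5 + P)*(1 + P) = (1 + P)*(-5 + P))
U(S, N) = -5 + N² - 4*N + 10*N*S (U(S, N) = (10*S)*N + (-5 + N² - 4*N) = 10*N*S + (-5 + N² - 4*N) = -5 + N² - 4*N + 10*N*S)
z(M) = (1 + M)² (z(M) = (1² + M)² = (1 + M)²)
-21689 + z(U(-4, -6)) = -21689 + (1 + (-5 + (-6)² - 4*(-6) + 10*(-6)*(-4)))² = -21689 + (1 + (-5 + 36 + 24 + 240))² = -21689 + (1 + 295)² = -21689 + 296² = -21689 + 87616 = 65927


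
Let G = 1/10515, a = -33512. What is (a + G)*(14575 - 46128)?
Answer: 11118604458487/10515 ≈ 1.0574e+9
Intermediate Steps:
G = 1/10515 ≈ 9.5102e-5
(a + G)*(14575 - 46128) = (-33512 + 1/10515)*(14575 - 46128) = -352378679/10515*(-31553) = 11118604458487/10515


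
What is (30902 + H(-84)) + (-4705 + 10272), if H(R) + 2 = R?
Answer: 36383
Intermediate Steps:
H(R) = -2 + R
(30902 + H(-84)) + (-4705 + 10272) = (30902 + (-2 - 84)) + (-4705 + 10272) = (30902 - 86) + 5567 = 30816 + 5567 = 36383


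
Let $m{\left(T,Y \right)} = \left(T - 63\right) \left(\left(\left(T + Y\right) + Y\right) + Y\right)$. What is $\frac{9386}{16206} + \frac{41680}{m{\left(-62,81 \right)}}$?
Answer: $- \frac{46310783}{36666075} \approx -1.263$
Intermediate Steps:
$m{\left(T,Y \right)} = \left(-63 + T\right) \left(T + 3 Y\right)$ ($m{\left(T,Y \right)} = \left(-63 + T\right) \left(\left(T + 2 Y\right) + Y\right) = \left(-63 + T\right) \left(T + 3 Y\right)$)
$\frac{9386}{16206} + \frac{41680}{m{\left(-62,81 \right)}} = \frac{9386}{16206} + \frac{41680}{\left(-62\right)^{2} - 15309 - -3906 + 3 \left(-62\right) 81} = 9386 \cdot \frac{1}{16206} + \frac{41680}{3844 - 15309 + 3906 - 15066} = \frac{4693}{8103} + \frac{41680}{-22625} = \frac{4693}{8103} + 41680 \left(- \frac{1}{22625}\right) = \frac{4693}{8103} - \frac{8336}{4525} = - \frac{46310783}{36666075}$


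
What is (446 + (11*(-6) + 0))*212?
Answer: 80560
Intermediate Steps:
(446 + (11*(-6) + 0))*212 = (446 + (-66 + 0))*212 = (446 - 66)*212 = 380*212 = 80560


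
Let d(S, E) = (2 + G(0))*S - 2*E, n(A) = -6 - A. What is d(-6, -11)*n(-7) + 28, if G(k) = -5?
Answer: 68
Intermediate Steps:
d(S, E) = -3*S - 2*E (d(S, E) = (2 - 5)*S - 2*E = -3*S - 2*E)
d(-6, -11)*n(-7) + 28 = (-3*(-6) - 2*(-11))*(-6 - 1*(-7)) + 28 = (18 + 22)*(-6 + 7) + 28 = 40*1 + 28 = 40 + 28 = 68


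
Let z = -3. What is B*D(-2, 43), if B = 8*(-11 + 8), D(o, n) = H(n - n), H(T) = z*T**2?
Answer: 0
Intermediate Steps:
H(T) = -3*T**2
D(o, n) = 0 (D(o, n) = -3*(n - n)**2 = -3*0**2 = -3*0 = 0)
B = -24 (B = 8*(-3) = -24)
B*D(-2, 43) = -24*0 = 0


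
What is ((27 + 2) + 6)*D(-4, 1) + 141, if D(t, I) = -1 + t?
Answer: -34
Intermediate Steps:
((27 + 2) + 6)*D(-4, 1) + 141 = ((27 + 2) + 6)*(-1 - 4) + 141 = (29 + 6)*(-5) + 141 = 35*(-5) + 141 = -175 + 141 = -34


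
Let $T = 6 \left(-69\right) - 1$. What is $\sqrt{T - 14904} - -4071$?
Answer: $4071 + i \sqrt{15319} \approx 4071.0 + 123.77 i$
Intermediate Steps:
$T = -415$ ($T = -414 - 1 = -415$)
$\sqrt{T - 14904} - -4071 = \sqrt{-415 - 14904} - -4071 = \sqrt{-15319} + 4071 = i \sqrt{15319} + 4071 = 4071 + i \sqrt{15319}$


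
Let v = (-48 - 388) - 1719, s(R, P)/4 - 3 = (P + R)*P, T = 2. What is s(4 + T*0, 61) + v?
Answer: 13717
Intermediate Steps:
s(R, P) = 12 + 4*P*(P + R) (s(R, P) = 12 + 4*((P + R)*P) = 12 + 4*(P*(P + R)) = 12 + 4*P*(P + R))
v = -2155 (v = -436 - 1719 = -2155)
s(4 + T*0, 61) + v = (12 + 4*61² + 4*61*(4 + 2*0)) - 2155 = (12 + 4*3721 + 4*61*(4 + 0)) - 2155 = (12 + 14884 + 4*61*4) - 2155 = (12 + 14884 + 976) - 2155 = 15872 - 2155 = 13717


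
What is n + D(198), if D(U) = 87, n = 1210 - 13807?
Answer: -12510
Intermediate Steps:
n = -12597
n + D(198) = -12597 + 87 = -12510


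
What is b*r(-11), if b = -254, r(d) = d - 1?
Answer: 3048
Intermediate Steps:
r(d) = -1 + d
b*r(-11) = -254*(-1 - 11) = -254*(-12) = 3048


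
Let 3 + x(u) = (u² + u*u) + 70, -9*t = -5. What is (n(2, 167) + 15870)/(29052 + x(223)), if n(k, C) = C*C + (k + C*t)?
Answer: 394684/1157193 ≈ 0.34107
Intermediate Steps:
t = 5/9 (t = -⅑*(-5) = 5/9 ≈ 0.55556)
n(k, C) = k + C² + 5*C/9 (n(k, C) = C*C + (k + C*(5/9)) = C² + (k + 5*C/9) = k + C² + 5*C/9)
x(u) = 67 + 2*u² (x(u) = -3 + ((u² + u*u) + 70) = -3 + ((u² + u²) + 70) = -3 + (2*u² + 70) = -3 + (70 + 2*u²) = 67 + 2*u²)
(n(2, 167) + 15870)/(29052 + x(223)) = ((2 + 167² + (5/9)*167) + 15870)/(29052 + (67 + 2*223²)) = ((2 + 27889 + 835/9) + 15870)/(29052 + (67 + 2*49729)) = (251854/9 + 15870)/(29052 + (67 + 99458)) = 394684/(9*(29052 + 99525)) = (394684/9)/128577 = (394684/9)*(1/128577) = 394684/1157193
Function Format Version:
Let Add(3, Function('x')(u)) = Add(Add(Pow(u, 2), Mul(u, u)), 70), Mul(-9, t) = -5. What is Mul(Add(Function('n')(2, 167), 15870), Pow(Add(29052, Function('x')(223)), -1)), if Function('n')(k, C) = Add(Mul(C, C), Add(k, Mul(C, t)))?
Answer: Rational(394684, 1157193) ≈ 0.34107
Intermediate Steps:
t = Rational(5, 9) (t = Mul(Rational(-1, 9), -5) = Rational(5, 9) ≈ 0.55556)
Function('n')(k, C) = Add(k, Pow(C, 2), Mul(Rational(5, 9), C)) (Function('n')(k, C) = Add(Mul(C, C), Add(k, Mul(C, Rational(5, 9)))) = Add(Pow(C, 2), Add(k, Mul(Rational(5, 9), C))) = Add(k, Pow(C, 2), Mul(Rational(5, 9), C)))
Function('x')(u) = Add(67, Mul(2, Pow(u, 2))) (Function('x')(u) = Add(-3, Add(Add(Pow(u, 2), Mul(u, u)), 70)) = Add(-3, Add(Add(Pow(u, 2), Pow(u, 2)), 70)) = Add(-3, Add(Mul(2, Pow(u, 2)), 70)) = Add(-3, Add(70, Mul(2, Pow(u, 2)))) = Add(67, Mul(2, Pow(u, 2))))
Mul(Add(Function('n')(2, 167), 15870), Pow(Add(29052, Function('x')(223)), -1)) = Mul(Add(Add(2, Pow(167, 2), Mul(Rational(5, 9), 167)), 15870), Pow(Add(29052, Add(67, Mul(2, Pow(223, 2)))), -1)) = Mul(Add(Add(2, 27889, Rational(835, 9)), 15870), Pow(Add(29052, Add(67, Mul(2, 49729))), -1)) = Mul(Add(Rational(251854, 9), 15870), Pow(Add(29052, Add(67, 99458)), -1)) = Mul(Rational(394684, 9), Pow(Add(29052, 99525), -1)) = Mul(Rational(394684, 9), Pow(128577, -1)) = Mul(Rational(394684, 9), Rational(1, 128577)) = Rational(394684, 1157193)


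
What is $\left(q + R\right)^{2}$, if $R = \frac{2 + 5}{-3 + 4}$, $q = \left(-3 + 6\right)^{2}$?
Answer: $256$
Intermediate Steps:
$q = 9$ ($q = 3^{2} = 9$)
$R = 7$ ($R = \frac{7}{1} = 7 \cdot 1 = 7$)
$\left(q + R\right)^{2} = \left(9 + 7\right)^{2} = 16^{2} = 256$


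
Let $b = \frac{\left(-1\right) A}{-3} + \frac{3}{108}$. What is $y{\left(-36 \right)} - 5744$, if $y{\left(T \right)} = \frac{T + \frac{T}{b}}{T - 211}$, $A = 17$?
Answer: $- \frac{290838764}{50635} \approx -5743.8$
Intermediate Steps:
$b = \frac{205}{36}$ ($b = \frac{\left(-1\right) 17}{-3} + \frac{3}{108} = \left(-17\right) \left(- \frac{1}{3}\right) + 3 \cdot \frac{1}{108} = \frac{17}{3} + \frac{1}{36} = \frac{205}{36} \approx 5.6944$)
$y{\left(T \right)} = \frac{241 T}{205 \left(-211 + T\right)}$ ($y{\left(T \right)} = \frac{T + \frac{T}{\frac{205}{36}}}{T - 211} = \frac{T + T \frac{36}{205}}{-211 + T} = \frac{T + \frac{36 T}{205}}{-211 + T} = \frac{\frac{241}{205} T}{-211 + T} = \frac{241 T}{205 \left(-211 + T\right)}$)
$y{\left(-36 \right)} - 5744 = \frac{241}{205} \left(-36\right) \frac{1}{-211 - 36} - 5744 = \frac{241}{205} \left(-36\right) \frac{1}{-247} - 5744 = \frac{241}{205} \left(-36\right) \left(- \frac{1}{247}\right) - 5744 = \frac{8676}{50635} - 5744 = - \frac{290838764}{50635}$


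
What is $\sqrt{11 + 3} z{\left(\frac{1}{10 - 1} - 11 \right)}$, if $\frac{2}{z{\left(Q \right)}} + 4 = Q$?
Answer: $- \frac{9 \sqrt{14}}{67} \approx -0.50261$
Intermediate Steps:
$z{\left(Q \right)} = \frac{2}{-4 + Q}$
$\sqrt{11 + 3} z{\left(\frac{1}{10 - 1} - 11 \right)} = \sqrt{11 + 3} \frac{2}{-4 + \left(\frac{1}{10 - 1} - 11\right)} = \sqrt{14} \frac{2}{-4 - \left(11 - \frac{1}{9}\right)} = \sqrt{14} \frac{2}{-4 + \left(\frac{1}{9} - 11\right)} = \sqrt{14} \frac{2}{-4 - \frac{98}{9}} = \sqrt{14} \frac{2}{- \frac{134}{9}} = \sqrt{14} \cdot 2 \left(- \frac{9}{134}\right) = \sqrt{14} \left(- \frac{9}{67}\right) = - \frac{9 \sqrt{14}}{67}$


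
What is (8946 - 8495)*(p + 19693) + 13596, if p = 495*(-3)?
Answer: 8225404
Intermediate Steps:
p = -1485
(8946 - 8495)*(p + 19693) + 13596 = (8946 - 8495)*(-1485 + 19693) + 13596 = 451*18208 + 13596 = 8211808 + 13596 = 8225404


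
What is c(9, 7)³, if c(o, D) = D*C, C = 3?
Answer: 9261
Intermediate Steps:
c(o, D) = 3*D (c(o, D) = D*3 = 3*D)
c(9, 7)³ = (3*7)³ = 21³ = 9261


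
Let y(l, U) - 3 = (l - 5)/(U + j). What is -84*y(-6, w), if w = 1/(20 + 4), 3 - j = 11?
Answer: -70308/191 ≈ -368.10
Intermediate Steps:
j = -8 (j = 3 - 1*11 = 3 - 11 = -8)
w = 1/24 ≈ 0.041667
y(l, U) = 3 + (-5 + l)/(-8 + U) (y(l, U) = 3 + (l - 5)/(U - 8) = 3 + (-5 + l)/(-8 + U))
-84*y(-6, w) = -84*(-29 - 6 + 3*(1/24))/(-8 + 1/24) = -84*(-29 - 6 + ⅛)/(-191/24) = -(-2016)*(-279)/(191*8) = -84*837/191 = -70308/191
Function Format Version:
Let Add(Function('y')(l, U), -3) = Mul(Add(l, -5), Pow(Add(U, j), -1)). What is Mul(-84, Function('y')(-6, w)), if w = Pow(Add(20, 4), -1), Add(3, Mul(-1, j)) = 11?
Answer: Rational(-70308, 191) ≈ -368.10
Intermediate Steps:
j = -8 (j = Add(3, Mul(-1, 11)) = Add(3, -11) = -8)
w = Rational(1, 24) (w = Pow(24, -1) = Rational(1, 24) ≈ 0.041667)
Function('y')(l, U) = Add(3, Mul(Pow(Add(-8, U), -1), Add(-5, l))) (Function('y')(l, U) = Add(3, Mul(Add(l, -5), Pow(Add(U, -8), -1))) = Add(3, Mul(Add(-5, l), Pow(Add(-8, U), -1))) = Add(3, Mul(Pow(Add(-8, U), -1), Add(-5, l))))
Mul(-84, Function('y')(-6, w)) = Mul(-84, Mul(Pow(Add(-8, Rational(1, 24)), -1), Add(-29, -6, Mul(3, Rational(1, 24))))) = Mul(-84, Mul(Pow(Rational(-191, 24), -1), Add(-29, -6, Rational(1, 8)))) = Mul(-84, Mul(Rational(-24, 191), Rational(-279, 8))) = Mul(-84, Rational(837, 191)) = Rational(-70308, 191)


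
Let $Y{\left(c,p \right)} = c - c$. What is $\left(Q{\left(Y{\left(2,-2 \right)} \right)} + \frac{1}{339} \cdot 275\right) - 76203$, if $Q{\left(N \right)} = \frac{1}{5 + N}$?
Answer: $- \frac{129162371}{1695} \approx -76202.0$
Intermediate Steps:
$Y{\left(c,p \right)} = 0$
$\left(Q{\left(Y{\left(2,-2 \right)} \right)} + \frac{1}{339} \cdot 275\right) - 76203 = \left(\frac{1}{5 + 0} + \frac{1}{339} \cdot 275\right) - 76203 = \left(\frac{1}{5} + \frac{1}{339} \cdot 275\right) - 76203 = \left(\frac{1}{5} + \frac{275}{339}\right) - 76203 = \frac{1714}{1695} - 76203 = - \frac{129162371}{1695}$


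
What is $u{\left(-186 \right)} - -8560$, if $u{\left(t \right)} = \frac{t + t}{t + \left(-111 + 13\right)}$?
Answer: $\frac{607853}{71} \approx 8561.3$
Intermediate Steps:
$u{\left(t \right)} = \frac{2 t}{-98 + t}$ ($u{\left(t \right)} = \frac{2 t}{t - 98} = \frac{2 t}{-98 + t}$)
$u{\left(-186 \right)} - -8560 = 2 \left(-186\right) \frac{1}{-98 - 186} - -8560 = 2 \left(-186\right) \frac{1}{-284} + 8560 = 2 \left(-186\right) \left(- \frac{1}{284}\right) + 8560 = \frac{93}{71} + 8560 = \frac{607853}{71}$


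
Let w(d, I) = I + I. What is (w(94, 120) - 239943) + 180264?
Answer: -59439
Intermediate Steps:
w(d, I) = 2*I
(w(94, 120) - 239943) + 180264 = (2*120 - 239943) + 180264 = (240 - 239943) + 180264 = -239703 + 180264 = -59439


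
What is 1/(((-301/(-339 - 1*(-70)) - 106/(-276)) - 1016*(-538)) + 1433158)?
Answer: 37122/73492929247 ≈ 5.0511e-7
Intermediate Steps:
1/(((-301/(-339 - 1*(-70)) - 106/(-276)) - 1016*(-538)) + 1433158) = 1/(((-301/(-339 + 70) - 106*(-1/276)) + 546608) + 1433158) = 1/(((-301/(-269) + 53/138) + 546608) + 1433158) = 1/(((-301*(-1/269) + 53/138) + 546608) + 1433158) = 1/(((301/269 + 53/138) + 546608) + 1433158) = 1/((55795/37122 + 546608) + 1433158) = 1/(20291237971/37122 + 1433158) = 1/(73492929247/37122) = 37122/73492929247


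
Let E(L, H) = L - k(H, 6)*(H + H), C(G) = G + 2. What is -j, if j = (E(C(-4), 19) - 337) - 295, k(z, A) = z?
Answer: 1356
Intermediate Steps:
C(G) = 2 + G
E(L, H) = L - 2*H**2 (E(L, H) = L - H*(H + H) = L - H*2*H = L - 2*H**2)
j = -1356 (j = (((2 - 4) - 2*19**2) - 337) - 295 = ((-2 - 2*361) - 337) - 295 = ((-2 - 722) - 337) - 295 = (-724 - 337) - 295 = -1061 - 295 = -1356)
-j = -1*(-1356) = 1356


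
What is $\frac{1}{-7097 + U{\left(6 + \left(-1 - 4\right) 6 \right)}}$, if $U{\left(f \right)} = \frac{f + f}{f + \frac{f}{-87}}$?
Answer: $- \frac{43}{305084} \approx -0.00014094$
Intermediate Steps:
$U{\left(f \right)} = \frac{87}{43}$ ($U{\left(f \right)} = \frac{2 f}{f + f \left(- \frac{1}{87}\right)} = \frac{2 f}{f - \frac{f}{87}} = \frac{2 f}{\frac{86}{87} f} = 2 f \frac{87}{86 f} = \frac{87}{43}$)
$\frac{1}{-7097 + U{\left(6 + \left(-1 - 4\right) 6 \right)}} = \frac{1}{-7097 + \frac{87}{43}} = \frac{1}{- \frac{305084}{43}} = - \frac{43}{305084}$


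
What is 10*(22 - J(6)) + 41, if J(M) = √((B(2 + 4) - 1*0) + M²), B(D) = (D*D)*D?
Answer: 261 - 60*√7 ≈ 102.25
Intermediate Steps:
B(D) = D³ (B(D) = D²*D = D³)
J(M) = √(216 + M²) (J(M) = √(((2 + 4)³ - 1*0) + M²) = √((6³ + 0) + M²) = √((216 + 0) + M²) = √(216 + M²))
10*(22 - J(6)) + 41 = 10*(22 - √(216 + 6²)) + 41 = 10*(22 - √(216 + 36)) + 41 = 10*(22 - √252) + 41 = 10*(22 - 6*√7) + 41 = (220 - 60*√7) + 41 = 261 - 60*√7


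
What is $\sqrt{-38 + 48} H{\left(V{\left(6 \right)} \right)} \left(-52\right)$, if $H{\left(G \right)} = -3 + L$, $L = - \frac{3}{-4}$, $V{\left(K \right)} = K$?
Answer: $117 \sqrt{10} \approx 369.99$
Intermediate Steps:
$L = \frac{3}{4}$ ($L = \left(-3\right) \left(- \frac{1}{4}\right) = \frac{3}{4} \approx 0.75$)
$H{\left(G \right)} = - \frac{9}{4}$ ($H{\left(G \right)} = -3 + \frac{3}{4} = - \frac{9}{4}$)
$\sqrt{-38 + 48} H{\left(V{\left(6 \right)} \right)} \left(-52\right) = \sqrt{-38 + 48} \left(- \frac{9}{4}\right) \left(-52\right) = \sqrt{10} \left(- \frac{9}{4}\right) \left(-52\right) = - \frac{9 \sqrt{10}}{4} \left(-52\right) = 117 \sqrt{10}$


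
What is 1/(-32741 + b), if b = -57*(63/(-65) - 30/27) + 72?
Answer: -195/6347332 ≈ -3.0722e-5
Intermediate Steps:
b = 37163/195 (b = -57*(63*(-1/65) - 30*1/27) + 72 = -57*(-63/65 - 10/9) + 72 = -57*(-1217/585) + 72 = 23123/195 + 72 = 37163/195 ≈ 190.58)
1/(-32741 + b) = 1/(-32741 + 37163/195) = 1/(-6347332/195) = -195/6347332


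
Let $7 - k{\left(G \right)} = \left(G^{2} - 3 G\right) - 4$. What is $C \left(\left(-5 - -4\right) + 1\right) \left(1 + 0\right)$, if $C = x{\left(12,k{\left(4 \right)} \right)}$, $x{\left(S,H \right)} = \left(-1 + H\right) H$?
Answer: $0$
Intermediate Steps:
$k{\left(G \right)} = 11 - G^{2} + 3 G$ ($k{\left(G \right)} = 7 - \left(\left(G^{2} - 3 G\right) - 4\right) = 7 - \left(-4 + G^{2} - 3 G\right) = 7 + \left(4 - G^{2} + 3 G\right) = 11 - G^{2} + 3 G$)
$x{\left(S,H \right)} = H \left(-1 + H\right)$
$C = 42$ ($C = \left(11 - 4^{2} + 3 \cdot 4\right) \left(-1 + \left(11 - 4^{2} + 3 \cdot 4\right)\right) = \left(11 - 16 + 12\right) \left(-1 + \left(11 - 16 + 12\right)\right) = 7 \left(-1 + 7\right) = 7 \cdot 6 = 42$)
$C \left(\left(-5 - -4\right) + 1\right) \left(1 + 0\right) = 42 \left(\left(-5 - -4\right) + 1\right) \left(1 + 0\right) = 42 \left(\left(-5 + 4\right) + 1\right) 1 = 42 \left(-1 + 1\right) 1 = 42 \cdot 0 \cdot 1 = 42 \cdot 0 = 0$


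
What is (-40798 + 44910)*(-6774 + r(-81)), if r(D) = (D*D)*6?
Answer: 134018304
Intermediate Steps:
r(D) = 6*D² (r(D) = D²*6 = 6*D²)
(-40798 + 44910)*(-6774 + r(-81)) = (-40798 + 44910)*(-6774 + 6*(-81)²) = 4112*(-6774 + 6*6561) = 4112*(-6774 + 39366) = 4112*32592 = 134018304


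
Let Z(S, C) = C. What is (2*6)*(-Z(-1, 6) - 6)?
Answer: -144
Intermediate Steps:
(2*6)*(-Z(-1, 6) - 6) = (2*6)*(-1*6 - 6) = 12*(-6 - 6) = 12*(-12) = -144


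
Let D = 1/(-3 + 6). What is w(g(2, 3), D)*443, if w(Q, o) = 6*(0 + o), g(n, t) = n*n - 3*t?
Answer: 886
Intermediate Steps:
g(n, t) = n**2 - 3*t
D = 1/3 ≈ 0.33333
w(Q, o) = 6*o
w(g(2, 3), D)*443 = (6*(1/3))*443 = 2*443 = 886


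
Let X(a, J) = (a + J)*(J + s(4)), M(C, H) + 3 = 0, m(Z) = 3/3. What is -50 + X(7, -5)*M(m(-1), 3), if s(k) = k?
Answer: -44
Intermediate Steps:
m(Z) = 1 (m(Z) = 3*(⅓) = 1)
M(C, H) = -3 (M(C, H) = -3 + 0 = -3)
X(a, J) = (4 + J)*(J + a) (X(a, J) = (a + J)*(J + 4) = (J + a)*(4 + J) = (4 + J)*(J + a))
-50 + X(7, -5)*M(m(-1), 3) = -50 + ((-5)² + 4*(-5) + 4*7 - 5*7)*(-3) = -50 + (25 - 20 + 28 - 35)*(-3) = -50 - 2*(-3) = -50 + 6 = -44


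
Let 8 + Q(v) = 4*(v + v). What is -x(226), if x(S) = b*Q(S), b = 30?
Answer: -54000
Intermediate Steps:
Q(v) = -8 + 8*v (Q(v) = -8 + 4*(v + v) = -8 + 4*(2*v) = -8 + 8*v)
x(S) = -240 + 240*S (x(S) = 30*(-8 + 8*S) = -240 + 240*S)
-x(226) = -(-240 + 240*226) = -(-240 + 54240) = -1*54000 = -54000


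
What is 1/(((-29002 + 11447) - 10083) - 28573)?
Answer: -1/56211 ≈ -1.7790e-5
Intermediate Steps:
1/(((-29002 + 11447) - 10083) - 28573) = 1/((-17555 - 10083) - 28573) = 1/(-27638 - 28573) = 1/(-56211) = -1/56211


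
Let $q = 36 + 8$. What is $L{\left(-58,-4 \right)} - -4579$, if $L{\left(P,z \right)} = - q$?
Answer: $4535$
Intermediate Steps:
$q = 44$
$L{\left(P,z \right)} = -44$ ($L{\left(P,z \right)} = \left(-1\right) 44 = -44$)
$L{\left(-58,-4 \right)} - -4579 = -44 - -4579 = -44 + 4579 = 4535$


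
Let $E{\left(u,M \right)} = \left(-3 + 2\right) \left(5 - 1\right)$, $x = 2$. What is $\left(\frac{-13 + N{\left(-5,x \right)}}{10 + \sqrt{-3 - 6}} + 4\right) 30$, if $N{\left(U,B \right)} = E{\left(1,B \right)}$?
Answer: $\frac{7980}{109} + \frac{1530 i}{109} \approx 73.211 + 14.037 i$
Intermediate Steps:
$E{\left(u,M \right)} = -4$ ($E{\left(u,M \right)} = \left(-1\right) 4 = -4$)
$N{\left(U,B \right)} = -4$
$\left(\frac{-13 + N{\left(-5,x \right)}}{10 + \sqrt{-3 - 6}} + 4\right) 30 = \left(\frac{-13 - 4}{10 + \sqrt{-3 - 6}} + 4\right) 30 = \left(- \frac{17}{10 + \sqrt{-9}} + 4\right) 30 = \left(- \frac{17}{10 + 3 i} + 4\right) 30 = \left(- 17 \frac{10 - 3 i}{109} + 4\right) 30 = \left(- \frac{17 \left(10 - 3 i\right)}{109} + 4\right) 30 = \left(4 - \frac{17 \left(10 - 3 i\right)}{109}\right) 30 = 120 - \frac{510 \left(10 - 3 i\right)}{109}$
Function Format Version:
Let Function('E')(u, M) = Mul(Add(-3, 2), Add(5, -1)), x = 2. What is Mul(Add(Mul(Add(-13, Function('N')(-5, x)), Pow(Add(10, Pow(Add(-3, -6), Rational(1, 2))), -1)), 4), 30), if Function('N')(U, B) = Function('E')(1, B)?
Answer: Add(Rational(7980, 109), Mul(Rational(1530, 109), I)) ≈ Add(73.211, Mul(14.037, I))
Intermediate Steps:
Function('E')(u, M) = -4 (Function('E')(u, M) = Mul(-1, 4) = -4)
Function('N')(U, B) = -4
Mul(Add(Mul(Add(-13, Function('N')(-5, x)), Pow(Add(10, Pow(Add(-3, -6), Rational(1, 2))), -1)), 4), 30) = Mul(Add(Mul(Add(-13, -4), Pow(Add(10, Pow(Add(-3, -6), Rational(1, 2))), -1)), 4), 30) = Mul(Add(Mul(-17, Pow(Add(10, Pow(-9, Rational(1, 2))), -1)), 4), 30) = Mul(Add(Mul(-17, Pow(Add(10, Mul(3, I)), -1)), 4), 30) = Mul(Add(Mul(-17, Mul(Rational(1, 109), Add(10, Mul(-3, I)))), 4), 30) = Mul(Add(Mul(Rational(-17, 109), Add(10, Mul(-3, I))), 4), 30) = Mul(Add(4, Mul(Rational(-17, 109), Add(10, Mul(-3, I)))), 30) = Add(120, Mul(Rational(-510, 109), Add(10, Mul(-3, I))))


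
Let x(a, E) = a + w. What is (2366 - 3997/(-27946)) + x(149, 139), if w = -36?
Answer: 69282131/27946 ≈ 2479.1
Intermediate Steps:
x(a, E) = -36 + a (x(a, E) = a - 36 = -36 + a)
(2366 - 3997/(-27946)) + x(149, 139) = (2366 - 3997/(-27946)) + (-36 + 149) = (2366 - 3997*(-1/27946)) + 113 = (2366 + 3997/27946) + 113 = 66124233/27946 + 113 = 69282131/27946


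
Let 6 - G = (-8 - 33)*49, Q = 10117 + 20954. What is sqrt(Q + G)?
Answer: sqrt(33086) ≈ 181.90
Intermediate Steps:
Q = 31071
G = 2015 (G = 6 - (-8 - 33)*49 = 6 - (-41)*49 = 6 - 1*(-2009) = 6 + 2009 = 2015)
sqrt(Q + G) = sqrt(31071 + 2015) = sqrt(33086)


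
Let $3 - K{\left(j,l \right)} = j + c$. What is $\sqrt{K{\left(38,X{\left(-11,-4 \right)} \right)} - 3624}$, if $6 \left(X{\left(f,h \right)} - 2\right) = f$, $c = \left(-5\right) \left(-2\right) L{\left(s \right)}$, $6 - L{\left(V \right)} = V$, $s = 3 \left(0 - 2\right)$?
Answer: $i \sqrt{3779} \approx 61.474 i$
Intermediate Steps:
$s = -6$ ($s = 3 \left(-2\right) = -6$)
$L{\left(V \right)} = 6 - V$
$c = 120$ ($c = \left(-5\right) \left(-2\right) \left(6 - -6\right) = 10 \left(6 + 6\right) = 10 \cdot 12 = 120$)
$X{\left(f,h \right)} = 2 + \frac{f}{6}$
$K{\left(j,l \right)} = -117 - j$ ($K{\left(j,l \right)} = 3 - \left(j + 120\right) = 3 - \left(120 + j\right) = -117 - j$)
$\sqrt{K{\left(38,X{\left(-11,-4 \right)} \right)} - 3624} = \sqrt{\left(-117 - 38\right) - 3624} = \sqrt{-155 - 3624} = \sqrt{-3779} = i \sqrt{3779}$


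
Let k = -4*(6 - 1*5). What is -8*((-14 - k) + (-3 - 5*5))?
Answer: 304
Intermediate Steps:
k = -4 (k = -4*(6 - 5) = -4*1 = -4)
-8*((-14 - k) + (-3 - 5*5)) = -8*((-14 - 1*(-4)) + (-3 - 5*5)) = -8*((-14 + 4) + (-3 - 25)) = -8*(-10 - 28) = -8*(-38) = 304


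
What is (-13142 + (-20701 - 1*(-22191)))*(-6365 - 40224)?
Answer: 542855028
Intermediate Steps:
(-13142 + (-20701 - 1*(-22191)))*(-6365 - 40224) = (-13142 + (-20701 + 22191))*(-46589) = (-13142 + 1490)*(-46589) = -11652*(-46589) = 542855028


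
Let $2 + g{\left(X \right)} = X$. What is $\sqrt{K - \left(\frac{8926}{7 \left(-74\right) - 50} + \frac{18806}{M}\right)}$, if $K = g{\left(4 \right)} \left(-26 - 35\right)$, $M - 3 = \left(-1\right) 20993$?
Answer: $\frac{3 i \sqrt{26007309355315}}{1490290} \approx 10.266 i$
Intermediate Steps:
$M = -20990$ ($M = 3 - 20993 = -20990$)
$g{\left(X \right)} = -2 + X$
$K = -122$ ($K = \left(-2 + 4\right) \left(-26 - 35\right) = 2 \left(-61\right) = -122$)
$\sqrt{K - \left(\frac{8926}{7 \left(-74\right) - 50} + \frac{18806}{M}\right)} = \sqrt{-122 - \left(- \frac{9403}{10495} + \frac{8926}{7 \left(-74\right) - 50}\right)} = \sqrt{-122 - \left(- \frac{9403}{10495} + \frac{8926}{-518 - 50}\right)} = \sqrt{-122 - \left(- \frac{9403}{10495} + \frac{8926}{-568}\right)} = \sqrt{-122 + \left(\frac{9403}{10495} - - \frac{4463}{284}\right)} = \sqrt{-122 + \left(\frac{9403}{10495} + \frac{4463}{284}\right)} = \sqrt{-122 + \frac{49509637}{2980580}} = \sqrt{- \frac{314121123}{2980580}} = \frac{3 i \sqrt{26007309355315}}{1490290}$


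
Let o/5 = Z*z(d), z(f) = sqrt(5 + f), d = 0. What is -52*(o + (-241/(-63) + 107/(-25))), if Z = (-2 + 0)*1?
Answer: 37232/1575 + 520*sqrt(5) ≈ 1186.4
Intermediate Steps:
Z = -2 (Z = -2*1 = -2)
o = -10*sqrt(5) (o = 5*(-2*sqrt(5 + 0)) = 5*(-2*sqrt(5)) = -10*sqrt(5) ≈ -22.361)
-52*(o + (-241/(-63) + 107/(-25))) = -52*(-10*sqrt(5) + (-241/(-63) + 107/(-25))) = -52*(-10*sqrt(5) + (-241*(-1/63) + 107*(-1/25))) = -52*(-10*sqrt(5) + (241/63 - 107/25)) = -52*(-10*sqrt(5) - 716/1575) = -52*(-716/1575 - 10*sqrt(5)) = 37232/1575 + 520*sqrt(5)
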